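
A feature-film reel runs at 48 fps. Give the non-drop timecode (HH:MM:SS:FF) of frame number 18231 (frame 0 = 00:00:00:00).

00:06:19:39

18231 ÷ 48 = 379 full seconds, remainder 39 frames.
379 s = 0 h 6 min 19 s.
Timecode: 00:06:19:39.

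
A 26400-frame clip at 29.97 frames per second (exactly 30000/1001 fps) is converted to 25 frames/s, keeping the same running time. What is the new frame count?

22022 frames

Target frames = source frames × (target rate / source rate) = 26400 × (25)/(30000/1001) = 26400 × 1001/1200 = 22022.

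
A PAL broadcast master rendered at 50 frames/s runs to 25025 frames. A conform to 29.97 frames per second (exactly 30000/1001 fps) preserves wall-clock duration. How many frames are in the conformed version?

15000 frames

Target frames = source frames × (target rate / source rate) = 25025 × (30000/1001)/(50) = 25025 × 600/1001 = 15000.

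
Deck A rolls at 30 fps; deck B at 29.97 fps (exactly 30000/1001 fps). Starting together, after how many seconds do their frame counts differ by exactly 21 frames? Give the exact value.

The gap grows by |30000/1001 − 30| = 30/1001 frames per second.
Time for a 21-frame gap: 21 ÷ (30/1001) = 700.7 s.

700.7 seconds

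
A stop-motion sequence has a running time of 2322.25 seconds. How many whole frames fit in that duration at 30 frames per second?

Frames = 2322.25 × 30 = 139335/2 ≈ 69667.5000.
Complete frames: 69667.

69667 frames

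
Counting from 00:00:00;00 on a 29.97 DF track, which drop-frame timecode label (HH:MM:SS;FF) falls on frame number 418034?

03:52:28;12

Each 10-minute DF block holds 10 × 60 × 30 − 9 × 2 = 17982 frames. 418034 ÷ 17982 → 23 full blocks, remainder 4448.
Within the partial block the first minute is 1800 frames and each further minute 1798, so 2 further minute boundaries passed. Total skipped labels = 18 × 23 + 2 × 2 = 418.
Non-drop label index = 418034 + 418 = 418452; at 30 labels/s that is 03:52:28:12, i.e. DF 03:52:28;12.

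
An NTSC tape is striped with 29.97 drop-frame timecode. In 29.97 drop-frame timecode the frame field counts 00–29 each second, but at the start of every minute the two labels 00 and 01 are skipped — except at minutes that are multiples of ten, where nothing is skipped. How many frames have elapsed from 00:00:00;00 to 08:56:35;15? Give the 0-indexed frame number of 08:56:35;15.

964899

Complete 10-minute blocks: 53, each 17982 frames → 953046.
Remaining 6 whole minutes in the current block: 1800 + 5 × 1798 = 10790 frames.
Within the current minute: 35 × 30 + 15 − 2 = 1063 (labels ;00/;01 skipped at this minute). Total = 953046 + 10790 + 1063 = 964899.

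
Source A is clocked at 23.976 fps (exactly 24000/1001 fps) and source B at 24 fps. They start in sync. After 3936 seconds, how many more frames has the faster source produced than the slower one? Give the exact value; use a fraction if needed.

A emits 24000/1001 × 3936 = 94464000/1001 frames; B emits 24 × 3936 = 94464.
Difference = 94464/1001 frames (≈ 94.3696); B is ahead of A.

94464/1001 frames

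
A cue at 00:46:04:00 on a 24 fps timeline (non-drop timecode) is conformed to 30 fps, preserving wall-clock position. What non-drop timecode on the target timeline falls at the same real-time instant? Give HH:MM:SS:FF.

00:46:04:00

Source frame index: (0×3600 + 46×60 + 4) × 24 + 0 = 66336.
Real time: 66336 / (24) = 2764 s.
Target frame: (2764) × (30) = 82920.
At 30 labels/s: frame 82920 → 00:46:04:00.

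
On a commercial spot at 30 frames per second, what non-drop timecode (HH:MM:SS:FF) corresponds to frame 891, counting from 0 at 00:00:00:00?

00:00:29:21

891 ÷ 30 = 29 full seconds, remainder 21 frames.
29 s = 0 h 0 min 29 s.
Timecode: 00:00:29:21.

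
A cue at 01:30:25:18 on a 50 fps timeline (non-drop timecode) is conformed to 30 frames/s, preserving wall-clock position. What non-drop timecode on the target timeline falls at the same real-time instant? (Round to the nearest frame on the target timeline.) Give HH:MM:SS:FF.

Source frame index: (1×3600 + 30×60 + 25) × 50 + 18 = 271268.
Real time: 271268 / (50) = 135634/25 s.
Target frame: (135634/25) × (30) = 813804/5 ≈ 162760.800 → 162761.
At 30 labels/s: frame 162761 → 01:30:25:11.

01:30:25:11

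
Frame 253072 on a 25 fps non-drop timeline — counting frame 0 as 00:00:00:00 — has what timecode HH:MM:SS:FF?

02:48:42:22

253072 ÷ 25 = 10122 full seconds, remainder 22 frames.
10122 s = 2 h 48 min 42 s.
Timecode: 02:48:42:22.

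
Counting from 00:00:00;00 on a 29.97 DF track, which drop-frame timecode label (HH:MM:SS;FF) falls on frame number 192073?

Each 10-minute DF block holds 10 × 60 × 30 − 9 × 2 = 17982 frames. 192073 ÷ 17982 → 10 full blocks, remainder 12253.
Within the partial block the first minute is 1800 frames and each further minute 1798, so 6 further minute boundaries passed. Total skipped labels = 18 × 10 + 2 × 6 = 192.
Non-drop label index = 192073 + 192 = 192265; at 30 labels/s that is 01:46:48:25, i.e. DF 01:46:48;25.

01:46:48;25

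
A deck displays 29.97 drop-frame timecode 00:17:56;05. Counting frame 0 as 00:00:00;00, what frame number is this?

32253

As if non-drop at 30 labels/s: (0 × 3600 + 17 × 60 + 56) × 30 + 5 = 32285.
Minute boundaries passed: 17; those not divisible by 10: 17 − 1 = 16; dropped labels = 2 × 16 = 32.
Actual frame index = 32285 − 32 = 32253.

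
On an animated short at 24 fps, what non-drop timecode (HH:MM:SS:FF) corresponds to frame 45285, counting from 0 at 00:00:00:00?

00:31:26:21

45285 ÷ 24 = 1886 full seconds, remainder 21 frames.
1886 s = 0 h 31 min 26 s.
Timecode: 00:31:26:21.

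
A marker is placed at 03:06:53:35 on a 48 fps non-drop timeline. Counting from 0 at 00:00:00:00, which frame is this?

Total seconds to the label: (3 × 3600 + 6 × 60 + 53) = 11213.
Frame index = 11213 × 48 + 35 = 538259.

538259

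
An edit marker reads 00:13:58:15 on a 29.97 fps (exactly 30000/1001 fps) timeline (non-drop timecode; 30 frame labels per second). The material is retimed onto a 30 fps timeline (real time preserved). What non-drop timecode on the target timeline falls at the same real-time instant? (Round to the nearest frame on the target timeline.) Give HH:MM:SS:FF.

00:13:59:10

Source frame index: (0×3600 + 13×60 + 58) × 30 + 15 = 25155.
Real time: 25155 / (30000/1001) = 1678677/2000 s.
Target frame: (1678677/2000) × (30) = 5036031/200 ≈ 25180.155 → 25180.
At 30 labels/s: frame 25180 → 00:13:59:10.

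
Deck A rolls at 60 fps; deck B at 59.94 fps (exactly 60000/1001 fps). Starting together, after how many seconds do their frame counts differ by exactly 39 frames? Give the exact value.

650.65 seconds

The gap grows by |60000/1001 − 60| = 60/1001 frames per second.
Time for a 39-frame gap: 39 ÷ (60/1001) = 650.65 s.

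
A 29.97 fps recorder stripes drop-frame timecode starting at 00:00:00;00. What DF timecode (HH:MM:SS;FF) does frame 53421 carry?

00:29:42;15

Ten DF minutes hold 17982 frames, so frame 53421 lies in block 2 (frames 35964–53945) with 17457 frames into that block.
The block's first minute is 1800 frames and the rest 1798 each; 17457 frames reaches minute 9, so 2 × 18 + 9 × 2 = 54 labels have been skipped so far.
Adding those back, label number 53421 + 54 = 53475 at 30 labels/s is 1782 s + 15 f = 0 h 29 min 42 s frame 15, i.e. 00:29:42;15.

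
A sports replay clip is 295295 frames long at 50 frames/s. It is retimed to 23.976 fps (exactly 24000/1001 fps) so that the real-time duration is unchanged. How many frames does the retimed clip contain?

Target frames = source frames × (target rate / source rate) = 295295 × (24000/1001)/(50) = 295295 × 480/1001 = 141600.

141600 frames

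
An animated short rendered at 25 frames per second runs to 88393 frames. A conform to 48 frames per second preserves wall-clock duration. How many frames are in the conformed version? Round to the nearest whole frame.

Frames at target rate = 88393 × (48) / (25) = 4242864/25 ≈ 169714.560.
Nearest whole frame: 169715.

169715 frames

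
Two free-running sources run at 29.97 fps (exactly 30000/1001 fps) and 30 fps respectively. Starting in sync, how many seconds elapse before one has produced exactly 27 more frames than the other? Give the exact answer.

The gap grows by |30 − 30000/1001| = 30/1001 frames per second.
Time for a 27-frame gap: 27 ÷ (30/1001) = 900.9 s.

900.9 seconds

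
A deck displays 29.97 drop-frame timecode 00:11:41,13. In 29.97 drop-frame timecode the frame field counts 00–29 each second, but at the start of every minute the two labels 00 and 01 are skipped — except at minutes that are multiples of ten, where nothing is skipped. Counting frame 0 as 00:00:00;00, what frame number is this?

21023

Complete 10-minute blocks: 1, each 17982 frames → 17982.
Remaining 1 whole minute in the current block: 1800 + 0 × 1798 = 1800 frames.
Within the current minute: 41 × 30 + 13 − 2 = 1241 (labels ;00/;01 skipped at this minute). Total = 17982 + 1800 + 1241 = 21023.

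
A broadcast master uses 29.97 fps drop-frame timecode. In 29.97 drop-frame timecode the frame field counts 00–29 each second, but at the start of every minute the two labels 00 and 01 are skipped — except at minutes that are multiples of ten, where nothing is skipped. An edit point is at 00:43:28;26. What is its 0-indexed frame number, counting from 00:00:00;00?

78188

As if non-drop at 30 labels/s: (0 × 3600 + 43 × 60 + 28) × 30 + 26 = 78266.
Minute boundaries passed: 43; those not divisible by 10: 43 − 4 = 39; dropped labels = 2 × 39 = 78.
Actual frame index = 78266 − 78 = 78188.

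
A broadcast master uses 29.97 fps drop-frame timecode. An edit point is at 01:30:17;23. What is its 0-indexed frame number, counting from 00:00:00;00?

Complete 10-minute blocks: 9, each 17982 frames → 161838.
Remaining 0 whole minutes in the current block: 0 frames.
Within the current minute: 17 × 30 + 23 = 533. Total = 161838 + 0 + 533 = 162371.

162371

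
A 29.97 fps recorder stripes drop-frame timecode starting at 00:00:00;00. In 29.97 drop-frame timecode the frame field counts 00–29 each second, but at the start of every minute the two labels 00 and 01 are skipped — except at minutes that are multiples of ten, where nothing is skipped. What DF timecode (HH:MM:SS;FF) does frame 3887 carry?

00:02:09;21

Ten DF minutes hold 17982 frames, so frame 3887 lies in block 0 (frames 0–17981) with 3887 frames into that block.
The block's first minute is 1800 frames and the rest 1798 each; 3887 frames reaches minute 2, so 0 × 18 + 2 × 2 = 4 labels have been skipped so far.
Adding those back, label number 3887 + 4 = 3891 at 30 labels/s is 129 s + 21 f = 0 h 2 min 9 s frame 21, i.e. 00:02:09;21.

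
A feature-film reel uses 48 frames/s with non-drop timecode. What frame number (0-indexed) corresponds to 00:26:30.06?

Total seconds to the label: (0 × 3600 + 26 × 60 + 30) = 1590.
Frame index = 1590 × 48 + 6 = 76326.

frame 76326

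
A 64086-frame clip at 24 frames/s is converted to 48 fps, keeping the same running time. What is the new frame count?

Target frames = source frames × (target rate / source rate) = 64086 × (48)/(24) = 64086 × 2 = 128172.

128172 frames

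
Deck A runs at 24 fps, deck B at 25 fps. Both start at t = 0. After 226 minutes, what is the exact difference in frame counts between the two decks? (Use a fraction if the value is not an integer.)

226 min = 13560 s.
A emits 24 × 13560 = 325440 frames; B emits 25 × 13560 = 339000.
Difference = 13560 frames; B is ahead of A.

13560 frames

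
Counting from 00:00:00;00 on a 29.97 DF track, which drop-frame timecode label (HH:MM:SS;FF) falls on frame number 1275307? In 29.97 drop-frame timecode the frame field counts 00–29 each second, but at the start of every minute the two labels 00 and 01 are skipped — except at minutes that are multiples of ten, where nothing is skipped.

Each 10-minute DF block holds 10 × 60 × 30 − 9 × 2 = 17982 frames. 1275307 ÷ 17982 → 70 full blocks, remainder 16567.
Within the partial block the first minute is 1800 frames and each further minute 1798, so 9 further minute boundaries passed. Total skipped labels = 18 × 70 + 2 × 9 = 1278.
Non-drop label index = 1275307 + 1278 = 1276585; at 30 labels/s that is 11:49:12:25, i.e. DF 11:49:12;25.

11:49:12;25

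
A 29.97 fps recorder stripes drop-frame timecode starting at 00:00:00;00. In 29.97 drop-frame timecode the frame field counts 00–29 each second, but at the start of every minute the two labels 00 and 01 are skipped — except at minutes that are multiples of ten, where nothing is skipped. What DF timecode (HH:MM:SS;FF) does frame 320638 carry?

Ten DF minutes hold 17982 frames, so frame 320638 lies in block 17 (frames 305694–323675) with 14944 frames into that block.
The block's first minute is 1800 frames and the rest 1798 each; 14944 frames reaches minute 8, so 17 × 18 + 8 × 2 = 322 labels have been skipped so far.
Adding those back, label number 320638 + 322 = 320960 at 30 labels/s is 10698 s + 20 f = 2 h 58 min 18 s frame 20, i.e. 02:58:18;20.

02:58:18;20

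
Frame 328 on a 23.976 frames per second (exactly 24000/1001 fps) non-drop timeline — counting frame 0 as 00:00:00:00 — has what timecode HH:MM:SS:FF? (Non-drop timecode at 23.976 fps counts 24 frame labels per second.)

328 ÷ 24 = 13 full seconds, remainder 16 frames.
13 s = 0 h 0 min 13 s.
Timecode: 00:00:13:16.

00:00:13:16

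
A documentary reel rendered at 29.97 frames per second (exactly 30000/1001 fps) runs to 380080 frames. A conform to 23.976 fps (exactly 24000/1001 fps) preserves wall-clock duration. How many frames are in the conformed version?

Target frames = source frames × (target rate / source rate) = 380080 × (24000/1001)/(30000/1001) = 380080 × 4/5 = 304064.

304064 frames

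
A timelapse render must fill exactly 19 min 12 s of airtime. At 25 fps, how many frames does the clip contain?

28800 frames

19 min 12 s = 1152 s.
Frames = 1152 × 25 = 28800.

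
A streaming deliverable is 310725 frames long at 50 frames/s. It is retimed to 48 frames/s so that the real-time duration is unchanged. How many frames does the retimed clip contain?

Target frames = source frames × (target rate / source rate) = 310725 × (48)/(50) = 310725 × 24/25 = 298296.

298296 frames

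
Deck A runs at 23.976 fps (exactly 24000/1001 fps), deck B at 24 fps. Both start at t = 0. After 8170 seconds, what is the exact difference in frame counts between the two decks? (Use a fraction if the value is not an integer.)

A emits 24000/1001 × 8170 = 196080000/1001 frames; B emits 24 × 8170 = 196080.
Difference = 196080/1001 frames (≈ 195.8841); B is ahead of A.

196080/1001 frames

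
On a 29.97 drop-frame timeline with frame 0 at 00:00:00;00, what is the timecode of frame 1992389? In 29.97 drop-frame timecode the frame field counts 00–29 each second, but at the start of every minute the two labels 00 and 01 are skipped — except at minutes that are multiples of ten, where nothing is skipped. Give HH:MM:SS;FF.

18:27:59;13

Each 10-minute DF block holds 10 × 60 × 30 − 9 × 2 = 17982 frames. 1992389 ÷ 17982 → 110 full blocks, remainder 14369.
Within the partial block the first minute is 1800 frames and each further minute 1798, so 7 further minute boundaries passed. Total skipped labels = 18 × 110 + 2 × 7 = 1994.
Non-drop label index = 1992389 + 1994 = 1994383; at 30 labels/s that is 18:27:59:13, i.e. DF 18:27:59;13.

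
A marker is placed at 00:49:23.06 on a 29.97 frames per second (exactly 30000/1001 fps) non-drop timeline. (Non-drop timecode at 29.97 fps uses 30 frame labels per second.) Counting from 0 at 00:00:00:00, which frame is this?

88896

Total seconds to the label: (0 × 3600 + 49 × 60 + 23) = 2963.
Frame index = 2963 × 30 + 6 = 88896.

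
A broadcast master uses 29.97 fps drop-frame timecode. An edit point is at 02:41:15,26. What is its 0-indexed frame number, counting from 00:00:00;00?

As if non-drop at 30 labels/s: (2 × 3600 + 41 × 60 + 15) × 30 + 26 = 290276.
Minute boundaries passed: 161; those not divisible by 10: 161 − 16 = 145; dropped labels = 2 × 145 = 290.
Actual frame index = 290276 − 290 = 289986.

289986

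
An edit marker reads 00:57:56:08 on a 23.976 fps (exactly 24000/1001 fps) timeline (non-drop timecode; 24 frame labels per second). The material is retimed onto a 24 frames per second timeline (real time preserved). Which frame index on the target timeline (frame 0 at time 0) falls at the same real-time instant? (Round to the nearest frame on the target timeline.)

frame 83515

Source frame index: (0×3600 + 57×60 + 56) × 24 + 8 = 83432.
Real time: 83432 / (24000/1001) = 10439429/3000 s.
Target frame: (10439429/3000) × (24) = 10439429/125 ≈ 83515.432 → 83515.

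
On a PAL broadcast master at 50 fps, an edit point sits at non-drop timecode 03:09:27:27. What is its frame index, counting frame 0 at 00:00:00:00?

568377

Total seconds to the label: (3 × 3600 + 9 × 60 + 27) = 11367.
Frame index = 11367 × 50 + 27 = 568377.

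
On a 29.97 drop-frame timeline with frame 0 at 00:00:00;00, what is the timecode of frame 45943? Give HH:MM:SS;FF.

Each 10-minute DF block holds 10 × 60 × 30 − 9 × 2 = 17982 frames. 45943 ÷ 17982 → 2 full blocks, remainder 9979.
Within the partial block the first minute is 1800 frames and each further minute 1798, so 5 further minute boundaries passed. Total skipped labels = 18 × 2 + 2 × 5 = 46.
Non-drop label index = 45943 + 46 = 45989; at 30 labels/s that is 00:25:32:29, i.e. DF 00:25:32;29.

00:25:32;29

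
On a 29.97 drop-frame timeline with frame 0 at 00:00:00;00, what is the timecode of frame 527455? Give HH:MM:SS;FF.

Each 10-minute DF block holds 10 × 60 × 30 − 9 × 2 = 17982 frames. 527455 ÷ 17982 → 29 full blocks, remainder 5977.
Within the partial block the first minute is 1800 frames and each further minute 1798, so 3 further minute boundaries passed. Total skipped labels = 18 × 29 + 2 × 3 = 528.
Non-drop label index = 527455 + 528 = 527983; at 30 labels/s that is 04:53:19:13, i.e. DF 04:53:19;13.

04:53:19;13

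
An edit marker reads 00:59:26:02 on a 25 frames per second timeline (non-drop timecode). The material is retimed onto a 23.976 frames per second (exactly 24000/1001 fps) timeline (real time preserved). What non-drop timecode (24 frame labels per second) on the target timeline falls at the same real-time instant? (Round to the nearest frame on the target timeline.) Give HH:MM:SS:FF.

00:59:22:12

Source frame index: (0×3600 + 59×60 + 26) × 25 + 2 = 89152.
Real time: 89152 / (25) = 89152/25 s.
Target frame: (89152/25) × (24000/1001) = 12226560/143 ≈ 85500.420 → 85500.
At 24 labels/s: frame 85500 → 00:59:22:12.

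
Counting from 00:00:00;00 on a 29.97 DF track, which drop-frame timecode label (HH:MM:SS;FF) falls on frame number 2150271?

Ten DF minutes hold 17982 frames, so frame 2150271 lies in block 119 (frames 2139858–2157839) with 10413 frames into that block.
The block's first minute is 1800 frames and the rest 1798 each; 10413 frames reaches minute 5, so 119 × 18 + 5 × 2 = 2152 labels have been skipped so far.
Adding those back, label number 2150271 + 2152 = 2152423 at 30 labels/s is 71747 s + 13 f = 19 h 55 min 47 s frame 13, i.e. 19:55:47;13.

19:55:47;13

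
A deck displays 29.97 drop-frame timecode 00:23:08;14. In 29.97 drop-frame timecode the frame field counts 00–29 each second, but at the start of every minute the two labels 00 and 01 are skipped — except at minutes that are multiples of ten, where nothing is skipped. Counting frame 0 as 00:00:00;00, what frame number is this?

41612

Complete 10-minute blocks: 2, each 17982 frames → 35964.
Remaining 3 whole minutes in the current block: 1800 + 2 × 1798 = 5396 frames.
Within the current minute: 8 × 30 + 14 − 2 = 252 (labels ;00/;01 skipped at this minute). Total = 35964 + 5396 + 252 = 41612.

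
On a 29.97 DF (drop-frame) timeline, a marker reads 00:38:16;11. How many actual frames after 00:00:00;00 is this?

As if non-drop at 30 labels/s: (0 × 3600 + 38 × 60 + 16) × 30 + 11 = 68891.
Minute boundaries passed: 38; those not divisible by 10: 38 − 3 = 35; dropped labels = 2 × 35 = 70.
Actual frame index = 68891 − 70 = 68821.

68821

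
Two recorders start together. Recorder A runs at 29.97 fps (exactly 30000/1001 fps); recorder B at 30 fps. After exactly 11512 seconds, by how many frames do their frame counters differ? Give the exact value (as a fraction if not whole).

345360/1001 frames

A emits 30000/1001 × 11512 = 345360000/1001 frames; B emits 30 × 11512 = 345360.
Difference = 345360/1001 frames (≈ 345.0150); B is ahead of A.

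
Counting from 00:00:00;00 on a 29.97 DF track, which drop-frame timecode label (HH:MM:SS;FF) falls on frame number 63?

Each 10-minute DF block holds 10 × 60 × 30 − 9 × 2 = 17982 frames. 63 ÷ 17982 → 0 full blocks, remainder 63.
Within the partial block the first minute is 1800 frames and each further minute 1798, so 0 further minute boundaries passed. Total skipped labels = 18 × 0 + 2 × 0 = 0.
Non-drop label index = 63 + 0 = 63; at 30 labels/s that is 00:00:02:03, i.e. DF 00:00:02;03.

00:00:02;03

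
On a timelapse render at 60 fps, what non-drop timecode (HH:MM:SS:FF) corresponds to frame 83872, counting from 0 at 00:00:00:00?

00:23:17:52

83872 ÷ 60 = 1397 full seconds, remainder 52 frames.
1397 s = 0 h 23 min 17 s.
Timecode: 00:23:17:52.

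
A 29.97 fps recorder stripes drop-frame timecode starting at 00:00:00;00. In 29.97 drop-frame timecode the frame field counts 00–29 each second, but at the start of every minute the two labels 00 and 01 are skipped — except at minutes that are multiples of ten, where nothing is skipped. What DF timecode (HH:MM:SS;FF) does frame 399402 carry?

03:42:06;22

Each 10-minute DF block holds 10 × 60 × 30 − 9 × 2 = 17982 frames. 399402 ÷ 17982 → 22 full blocks, remainder 3798.
Within the partial block the first minute is 1800 frames and each further minute 1798, so 2 further minute boundaries passed. Total skipped labels = 18 × 22 + 2 × 2 = 400.
Non-drop label index = 399402 + 400 = 399802; at 30 labels/s that is 03:42:06:22, i.e. DF 03:42:06;22.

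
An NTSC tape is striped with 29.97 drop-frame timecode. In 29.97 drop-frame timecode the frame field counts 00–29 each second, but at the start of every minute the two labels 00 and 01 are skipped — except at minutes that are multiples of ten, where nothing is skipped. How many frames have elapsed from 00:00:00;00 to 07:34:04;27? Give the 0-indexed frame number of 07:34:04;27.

816529

As if non-drop at 30 labels/s: (7 × 3600 + 34 × 60 + 4) × 30 + 27 = 817347.
Minute boundaries passed: 454; those not divisible by 10: 454 − 45 = 409; dropped labels = 2 × 409 = 818.
Actual frame index = 817347 − 818 = 816529.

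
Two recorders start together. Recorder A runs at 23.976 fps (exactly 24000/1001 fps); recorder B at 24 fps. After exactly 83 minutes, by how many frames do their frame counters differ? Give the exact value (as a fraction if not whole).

119520/1001 frames

83 min = 4980 s.
A emits 24000/1001 × 4980 = 119520000/1001 frames; B emits 24 × 4980 = 119520.
Difference = 119520/1001 frames (≈ 119.4006); B is ahead of A.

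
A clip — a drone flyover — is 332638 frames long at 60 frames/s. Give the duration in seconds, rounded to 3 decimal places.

5543.967 seconds

Running time = 332638 × 1/60 = 166319/30 s ≈ 5543.967 s.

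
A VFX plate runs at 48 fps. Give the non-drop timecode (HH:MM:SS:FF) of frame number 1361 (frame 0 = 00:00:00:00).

00:00:28:17

1361 ÷ 48 = 28 full seconds, remainder 17 frames.
28 s = 0 h 0 min 28 s.
Timecode: 00:00:28:17.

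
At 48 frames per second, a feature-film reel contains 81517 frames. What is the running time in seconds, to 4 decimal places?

1698.2708 seconds

Running time = 81517 × 1/48 = 81517/48 s ≈ 1698.2708 s.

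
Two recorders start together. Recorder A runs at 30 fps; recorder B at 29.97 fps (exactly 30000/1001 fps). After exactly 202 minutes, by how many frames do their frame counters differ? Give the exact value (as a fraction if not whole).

363600/1001 frames

202 min = 12120 s.
A emits 30 × 12120 = 363600 frames; B emits 30000/1001 × 12120 = 363600000/1001.
Difference = 363600/1001 frames (≈ 363.2368); B is behind A.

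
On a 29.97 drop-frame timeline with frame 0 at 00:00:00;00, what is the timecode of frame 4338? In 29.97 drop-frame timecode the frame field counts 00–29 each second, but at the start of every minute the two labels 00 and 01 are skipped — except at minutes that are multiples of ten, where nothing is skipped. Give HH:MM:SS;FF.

Each 10-minute DF block holds 10 × 60 × 30 − 9 × 2 = 17982 frames. 4338 ÷ 17982 → 0 full blocks, remainder 4338.
Within the partial block the first minute is 1800 frames and each further minute 1798, so 2 further minute boundaries passed. Total skipped labels = 18 × 0 + 2 × 2 = 4.
Non-drop label index = 4338 + 4 = 4342; at 30 labels/s that is 00:02:24:22, i.e. DF 00:02:24;22.

00:02:24;22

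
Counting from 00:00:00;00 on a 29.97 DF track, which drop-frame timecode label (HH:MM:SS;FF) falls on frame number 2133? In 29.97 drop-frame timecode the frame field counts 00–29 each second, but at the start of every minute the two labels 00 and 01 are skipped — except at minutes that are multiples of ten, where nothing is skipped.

Each 10-minute DF block holds 10 × 60 × 30 − 9 × 2 = 17982 frames. 2133 ÷ 17982 → 0 full blocks, remainder 2133.
Within the partial block the first minute is 1800 frames and each further minute 1798, so 1 further minute boundary passed. Total skipped labels = 18 × 0 + 2 × 1 = 2.
Non-drop label index = 2133 + 2 = 2135; at 30 labels/s that is 00:01:11:05, i.e. DF 00:01:11;05.

00:01:11;05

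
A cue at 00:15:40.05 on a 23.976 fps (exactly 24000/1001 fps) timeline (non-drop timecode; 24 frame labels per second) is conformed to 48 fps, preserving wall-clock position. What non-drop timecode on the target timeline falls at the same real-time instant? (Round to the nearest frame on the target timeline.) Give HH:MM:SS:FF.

00:15:41:07

Source frame index: (0×3600 + 15×60 + 40) × 24 + 5 = 22565.
Real time: 22565 / (24000/1001) = 4517513/4800 s.
Target frame: (4517513/4800) × (48) = 4517513/100 ≈ 45175.130 → 45175.
At 48 labels/s: frame 45175 → 00:15:41:07.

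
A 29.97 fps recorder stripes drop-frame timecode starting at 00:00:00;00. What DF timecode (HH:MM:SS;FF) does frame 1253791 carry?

Each 10-minute DF block holds 10 × 60 × 30 − 9 × 2 = 17982 frames. 1253791 ÷ 17982 → 69 full blocks, remainder 13033.
Within the partial block the first minute is 1800 frames and each further minute 1798, so 7 further minute boundaries passed. Total skipped labels = 18 × 69 + 2 × 7 = 1256.
Non-drop label index = 1253791 + 1256 = 1255047; at 30 labels/s that is 11:37:14:27, i.e. DF 11:37:14;27.

11:37:14;27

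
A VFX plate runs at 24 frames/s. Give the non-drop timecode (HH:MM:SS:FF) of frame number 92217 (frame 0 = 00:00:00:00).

92217 ÷ 24 = 3842 full seconds, remainder 9 frames.
3842 s = 1 h 4 min 2 s.
Timecode: 01:04:02:09.

01:04:02:09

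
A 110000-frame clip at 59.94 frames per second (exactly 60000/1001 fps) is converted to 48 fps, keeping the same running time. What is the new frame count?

88088 frames

Target frames = source frames × (target rate / source rate) = 110000 × (48)/(60000/1001) = 110000 × 1001/1250 = 88088.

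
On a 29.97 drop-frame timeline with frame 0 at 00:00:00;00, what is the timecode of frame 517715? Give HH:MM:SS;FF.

04:47:54;13

Ten DF minutes hold 17982 frames, so frame 517715 lies in block 28 (frames 503496–521477) with 14219 frames into that block.
The block's first minute is 1800 frames and the rest 1798 each; 14219 frames reaches minute 7, so 28 × 18 + 7 × 2 = 518 labels have been skipped so far.
Adding those back, label number 517715 + 518 = 518233 at 30 labels/s is 17274 s + 13 f = 4 h 47 min 54 s frame 13, i.e. 04:47:54;13.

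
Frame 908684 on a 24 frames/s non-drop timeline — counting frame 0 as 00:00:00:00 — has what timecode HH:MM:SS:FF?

908684 ÷ 24 = 37861 full seconds, remainder 20 frames.
37861 s = 10 h 31 min 1 s.
Timecode: 10:31:01:20.

10:31:01:20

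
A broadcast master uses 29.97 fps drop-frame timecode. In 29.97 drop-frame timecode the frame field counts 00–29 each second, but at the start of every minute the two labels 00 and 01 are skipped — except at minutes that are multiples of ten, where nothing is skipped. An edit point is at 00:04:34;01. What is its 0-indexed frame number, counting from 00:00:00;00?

Complete 10-minute blocks: 0, each 17982 frames → 0.
Remaining 4 whole minutes in the current block: 1800 + 3 × 1798 = 7194 frames.
Within the current minute: 34 × 30 + 1 − 2 = 1019 (labels ;00/;01 skipped at this minute). Total = 0 + 7194 + 1019 = 8213.

8213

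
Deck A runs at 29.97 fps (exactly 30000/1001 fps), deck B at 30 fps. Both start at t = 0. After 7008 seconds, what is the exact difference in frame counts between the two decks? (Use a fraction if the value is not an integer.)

A emits 30000/1001 × 7008 = 210240000/1001 frames; B emits 30 × 7008 = 210240.
Difference = 210240/1001 frames (≈ 210.0300); B is ahead of A.

210240/1001 frames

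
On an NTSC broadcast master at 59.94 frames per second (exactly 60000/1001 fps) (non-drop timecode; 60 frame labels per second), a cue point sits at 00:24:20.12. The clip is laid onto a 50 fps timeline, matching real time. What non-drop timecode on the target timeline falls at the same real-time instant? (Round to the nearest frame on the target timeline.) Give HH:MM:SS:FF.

Source frame index: (0×3600 + 24×60 + 20) × 60 + 12 = 87612.
Real time: 87612 / (60000/1001) = 7308301/5000 s.
Target frame: (7308301/5000) × (50) = 7308301/100 ≈ 73083.010 → 73083.
At 50 labels/s: frame 73083 → 00:24:21:33.

00:24:21:33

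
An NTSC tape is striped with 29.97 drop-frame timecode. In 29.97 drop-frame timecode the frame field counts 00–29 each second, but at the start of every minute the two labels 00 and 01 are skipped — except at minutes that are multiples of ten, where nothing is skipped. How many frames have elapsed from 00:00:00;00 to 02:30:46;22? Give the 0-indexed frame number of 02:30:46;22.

271132

Complete 10-minute blocks: 15, each 17982 frames → 269730.
Remaining 0 whole minutes in the current block: 0 frames.
Within the current minute: 46 × 30 + 22 = 1402. Total = 269730 + 0 + 1402 = 271132.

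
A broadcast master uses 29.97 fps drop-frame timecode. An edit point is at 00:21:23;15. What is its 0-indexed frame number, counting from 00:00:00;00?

38467

Complete 10-minute blocks: 2, each 17982 frames → 35964.
Remaining 1 whole minute in the current block: 1800 + 0 × 1798 = 1800 frames.
Within the current minute: 23 × 30 + 15 − 2 = 703 (labels ;00/;01 skipped at this minute). Total = 35964 + 1800 + 703 = 38467.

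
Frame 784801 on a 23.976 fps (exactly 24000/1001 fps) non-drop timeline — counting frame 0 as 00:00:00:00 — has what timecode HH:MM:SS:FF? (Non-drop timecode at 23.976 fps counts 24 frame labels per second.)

784801 ÷ 24 = 32700 full seconds, remainder 1 frame.
32700 s = 9 h 5 min 0 s.
Timecode: 09:05:00:01.

09:05:00:01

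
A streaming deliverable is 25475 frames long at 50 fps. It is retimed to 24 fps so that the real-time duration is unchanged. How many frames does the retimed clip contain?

12228 frames

Target frames = source frames × (target rate / source rate) = 25475 × (24)/(50) = 25475 × 12/25 = 12228.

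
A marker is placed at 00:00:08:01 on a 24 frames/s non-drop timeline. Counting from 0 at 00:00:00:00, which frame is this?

Total seconds to the label: (0 × 3600 + 0 × 60 + 8) = 8.
Frame index = 8 × 24 + 1 = 193.

193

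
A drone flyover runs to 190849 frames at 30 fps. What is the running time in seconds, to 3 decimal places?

6361.633 seconds

Running time = 190849 × 1/30 = 190849/30 s ≈ 6361.633 s.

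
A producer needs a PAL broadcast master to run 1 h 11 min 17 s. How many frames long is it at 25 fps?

1 h 11 min 17 s = 4277 s.
Frames = 4277 × 25 = 106925.

106925 frames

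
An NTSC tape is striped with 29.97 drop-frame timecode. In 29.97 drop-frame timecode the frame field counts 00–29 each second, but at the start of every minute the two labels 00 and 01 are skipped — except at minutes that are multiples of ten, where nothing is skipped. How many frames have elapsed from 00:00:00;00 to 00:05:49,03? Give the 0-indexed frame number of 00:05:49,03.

10463

Complete 10-minute blocks: 0, each 17982 frames → 0.
Remaining 5 whole minutes in the current block: 1800 + 4 × 1798 = 8992 frames.
Within the current minute: 49 × 30 + 3 − 2 = 1471 (labels ;00/;01 skipped at this minute). Total = 0 + 8992 + 1471 = 10463.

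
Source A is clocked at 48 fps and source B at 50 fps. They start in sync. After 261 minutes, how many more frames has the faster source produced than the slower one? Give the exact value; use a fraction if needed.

261 min = 15660 s.
A emits 48 × 15660 = 751680 frames; B emits 50 × 15660 = 783000.
Difference = 31320 frames; B is ahead of A.

31320 frames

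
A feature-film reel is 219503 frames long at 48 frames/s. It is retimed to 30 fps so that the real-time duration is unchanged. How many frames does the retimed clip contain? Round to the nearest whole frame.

Frames at target rate = 219503 × (30) / (48) = 1097515/8 ≈ 137189.375.
Nearest whole frame: 137189.

137189 frames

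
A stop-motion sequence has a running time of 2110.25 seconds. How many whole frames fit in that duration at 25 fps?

Frames = 2110.25 × 25 = 211025/4 ≈ 52756.2500.
Complete frames: 52756.

52756 frames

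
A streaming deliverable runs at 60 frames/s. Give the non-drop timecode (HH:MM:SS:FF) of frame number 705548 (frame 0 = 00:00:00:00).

705548 ÷ 60 = 11759 full seconds, remainder 8 frames.
11759 s = 3 h 15 min 59 s.
Timecode: 03:15:59:08.

03:15:59:08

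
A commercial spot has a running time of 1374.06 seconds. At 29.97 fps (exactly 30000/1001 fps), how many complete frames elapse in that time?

Frames = 1374.06 × 30000/1001 = 41221800/1001 ≈ 41180.6194.
Complete frames: 41180.

41180 frames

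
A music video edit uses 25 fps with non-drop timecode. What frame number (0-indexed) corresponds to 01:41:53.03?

frame 152828

Total seconds to the label: (1 × 3600 + 41 × 60 + 53) = 6113.
Frame index = 6113 × 25 + 3 = 152828.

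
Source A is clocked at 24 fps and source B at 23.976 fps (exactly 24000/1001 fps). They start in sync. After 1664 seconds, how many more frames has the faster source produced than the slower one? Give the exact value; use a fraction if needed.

3072/77 frames

A emits 24 × 1664 = 39936 frames; B emits 24000/1001 × 1664 = 3072000/77.
Difference = 3072/77 frames (≈ 39.8961); B is behind A.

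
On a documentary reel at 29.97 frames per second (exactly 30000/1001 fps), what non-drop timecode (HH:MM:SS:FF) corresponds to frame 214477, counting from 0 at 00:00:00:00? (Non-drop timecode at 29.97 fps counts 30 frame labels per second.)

01:59:09:07

214477 ÷ 30 = 7149 full seconds, remainder 7 frames.
7149 s = 1 h 59 min 9 s.
Timecode: 01:59:09:07.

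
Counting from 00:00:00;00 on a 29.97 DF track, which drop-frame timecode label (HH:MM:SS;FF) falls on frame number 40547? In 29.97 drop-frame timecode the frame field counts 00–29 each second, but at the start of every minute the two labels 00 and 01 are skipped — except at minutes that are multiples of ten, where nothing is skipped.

00:22:32;27

Ten DF minutes hold 17982 frames, so frame 40547 lies in block 2 (frames 35964–53945) with 4583 frames into that block.
The block's first minute is 1800 frames and the rest 1798 each; 4583 frames reaches minute 2, so 2 × 18 + 2 × 2 = 40 labels have been skipped so far.
Adding those back, label number 40547 + 40 = 40587 at 30 labels/s is 1352 s + 27 f = 0 h 22 min 32 s frame 27, i.e. 00:22:32;27.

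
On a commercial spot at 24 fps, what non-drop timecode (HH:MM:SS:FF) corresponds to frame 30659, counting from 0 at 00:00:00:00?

30659 ÷ 24 = 1277 full seconds, remainder 11 frames.
1277 s = 0 h 21 min 17 s.
Timecode: 00:21:17:11.

00:21:17:11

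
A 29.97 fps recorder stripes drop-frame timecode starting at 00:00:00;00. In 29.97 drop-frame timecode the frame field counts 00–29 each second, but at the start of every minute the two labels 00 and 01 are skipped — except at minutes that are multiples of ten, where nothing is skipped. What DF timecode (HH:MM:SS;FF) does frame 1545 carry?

Ten DF minutes hold 17982 frames, so frame 1545 lies in block 0 (frames 0–17981) with 1545 frames into that block.
The block's first minute is 1800 frames and the rest 1798 each; 1545 frames reaches minute 0, so 0 × 18 + 0 × 2 = 0 labels have been skipped so far.
Adding those back, label number 1545 + 0 = 1545 at 30 labels/s is 51 s + 15 f = 0 h 0 min 51 s frame 15, i.e. 00:00:51;15.

00:00:51;15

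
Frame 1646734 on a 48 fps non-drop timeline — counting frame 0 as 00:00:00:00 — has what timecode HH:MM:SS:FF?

1646734 ÷ 48 = 34306 full seconds, remainder 46 frames.
34306 s = 9 h 31 min 46 s.
Timecode: 09:31:46:46.

09:31:46:46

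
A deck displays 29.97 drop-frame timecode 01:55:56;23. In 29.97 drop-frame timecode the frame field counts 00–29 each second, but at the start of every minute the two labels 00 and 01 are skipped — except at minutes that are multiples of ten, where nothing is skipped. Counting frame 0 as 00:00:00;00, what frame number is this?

208495

Complete 10-minute blocks: 11, each 17982 frames → 197802.
Remaining 5 whole minutes in the current block: 1800 + 4 × 1798 = 8992 frames.
Within the current minute: 56 × 30 + 23 − 2 = 1701 (labels ;00/;01 skipped at this minute). Total = 197802 + 8992 + 1701 = 208495.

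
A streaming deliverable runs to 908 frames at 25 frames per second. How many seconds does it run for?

Running time = 908 / (25) = 36.32 s.

36.32 seconds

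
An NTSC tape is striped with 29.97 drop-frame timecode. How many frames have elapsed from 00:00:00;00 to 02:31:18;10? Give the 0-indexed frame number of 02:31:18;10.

272078

Complete 10-minute blocks: 15, each 17982 frames → 269730.
Remaining 1 whole minute in the current block: 1800 + 0 × 1798 = 1800 frames.
Within the current minute: 18 × 30 + 10 − 2 = 548 (labels ;00/;01 skipped at this minute). Total = 269730 + 1800 + 548 = 272078.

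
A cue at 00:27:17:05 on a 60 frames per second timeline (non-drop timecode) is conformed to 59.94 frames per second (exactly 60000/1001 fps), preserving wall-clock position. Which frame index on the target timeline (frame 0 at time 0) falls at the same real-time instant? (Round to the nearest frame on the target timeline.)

frame 98127

Source frame index: (0×3600 + 27×60 + 17) × 60 + 5 = 98225.
Real time: 98225 / (60) = 19645/12 s.
Target frame: (19645/12) × (60000/1001) = 98225000/1001 ≈ 98126.873 → 98127.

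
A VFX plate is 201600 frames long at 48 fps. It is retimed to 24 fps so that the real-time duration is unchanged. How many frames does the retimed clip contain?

Target frames = source frames × (target rate / source rate) = 201600 × (24)/(48) = 201600 × 1/2 = 100800.

100800 frames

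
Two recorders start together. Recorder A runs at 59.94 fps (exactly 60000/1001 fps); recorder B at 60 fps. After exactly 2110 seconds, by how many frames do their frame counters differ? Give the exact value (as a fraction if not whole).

126600/1001 frames

A emits 60000/1001 × 2110 = 126600000/1001 frames; B emits 60 × 2110 = 126600.
Difference = 126600/1001 frames (≈ 126.4735); B is ahead of A.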